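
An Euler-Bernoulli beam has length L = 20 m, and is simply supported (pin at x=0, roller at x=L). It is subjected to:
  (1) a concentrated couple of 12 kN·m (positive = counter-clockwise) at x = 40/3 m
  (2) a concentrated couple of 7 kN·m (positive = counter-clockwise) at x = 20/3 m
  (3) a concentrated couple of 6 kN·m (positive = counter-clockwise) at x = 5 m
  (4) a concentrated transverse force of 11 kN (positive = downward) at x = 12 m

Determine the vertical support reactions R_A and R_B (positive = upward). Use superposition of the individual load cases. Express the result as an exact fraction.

R_A = 113/20 kN, R_B = 107/20 kN

Load 1 — applied couple M₀=12 kN·m at a=40/3 m (b=L-a=20/3):
  R_A = M₀/L = 12/20 = 3/5 kN
  R_B = -M₀/L = -12/20 = -3/5 kN
Load 2 — applied couple M₀=7 kN·m at a=20/3 m (b=L-a=40/3):
  R_A = M₀/L = 7/20 kN
  R_B = -M₀/L = -7/20 kN
Load 3 — applied couple M₀=6 kN·m at a=5 m (b=L-a=15):
  R_A = M₀/L = 6/20 = 3/10 kN
  R_B = -M₀/L = -6/20 = -3/10 kN
Load 4 — point force P=11 kN at a=12 m (b=L-a=8):
  R_A = Pb/L = 11·8/20 = 22/5 kN
  R_B = Pa/L = 11·12/20 = 33/5 kN
Superposition: R_A = 113/20 kN, R_B = 107/20 kN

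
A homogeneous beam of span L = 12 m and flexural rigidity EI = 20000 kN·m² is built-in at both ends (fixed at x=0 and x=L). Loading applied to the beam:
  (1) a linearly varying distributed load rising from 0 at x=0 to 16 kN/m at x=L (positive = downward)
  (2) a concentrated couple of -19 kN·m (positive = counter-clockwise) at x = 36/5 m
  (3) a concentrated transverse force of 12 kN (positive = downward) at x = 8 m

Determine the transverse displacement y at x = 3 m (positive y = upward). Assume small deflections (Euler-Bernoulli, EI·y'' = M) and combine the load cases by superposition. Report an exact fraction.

y(3) = -589/50000 m

Load 1 — triangular load w₀=16 kN/m (0→w₀ over full span):
  y_1 = -w₀x²(L-x)²(x+2L)/(120LEI) = -16·3²·(12-3)²·(3+2·12)/(120·12·20000) = -2187/200000 m
Load 2 — applied couple M₀=-19 kN·m at a=36/5 m (b=L-a=24/5):
  y_2 = (R_Ax³/6 - M_Ax²/2)/EI  [x≤a] with R_A=-57/25, M_A=-152/25 = ((-57/25)·3³/6 - (-152/25)·3²/2)/20000 = 171/200000 m
Load 3 — point force P=12 kN at a=8 m (b=L-a=4):
  y_3 = -Pb²x²(3aL-(3a+b)x)/(6L³EI)  [x≤a] = -12·4²·3²·(3·8·12-(3·8+4)·3)/(6·12³·20000) = -17/10000 m
Superposition: y = Σ y_i = -589/50000 m ≈ -0.011780 m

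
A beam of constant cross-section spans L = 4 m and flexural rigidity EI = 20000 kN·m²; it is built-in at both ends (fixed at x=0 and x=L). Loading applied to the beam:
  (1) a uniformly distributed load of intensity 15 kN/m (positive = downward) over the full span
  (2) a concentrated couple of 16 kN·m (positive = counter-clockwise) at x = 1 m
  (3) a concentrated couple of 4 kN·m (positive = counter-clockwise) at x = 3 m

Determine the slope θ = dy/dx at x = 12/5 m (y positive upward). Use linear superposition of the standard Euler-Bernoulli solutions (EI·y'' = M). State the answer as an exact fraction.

Load 1 — uniform load w=15 kN/m over full span:
  θ_1 = -wx(L-x)(L-2x)/(12EI) = -15·(12/5)·(4-(12/5))·(4-2·(12/5))/(12·20000) = 3/15625 rad
Load 2 — applied couple M₀=16 kN·m at a=1 m (b=L-a=3):
  θ_2 = (R_Ax²/2 - M_Ax - M₀(x-a))/EI  [x>a] with R_A=9/2, M_A=-3 = ((9/2)·(12/5)²/2 - (-3)·(12/5) - 16·((12/5)-1))/20000 = -7/62500 rad
Load 3 — applied couple M₀=4 kN·m at a=3 m (b=L-a=1):
  θ_3 = (R_Ax²/2 - M_Ax)/EI  [x≤a] with R_A=9/8, M_A=5/4 = ((9/8)·(12/5)²/2 - (5/4)·(12/5))/20000 = 3/250000 rad
Superposition: θ = Σ θ_i = 23/250000 rad ≈ 0.000092 rad

θ(12/5) = 23/250000 rad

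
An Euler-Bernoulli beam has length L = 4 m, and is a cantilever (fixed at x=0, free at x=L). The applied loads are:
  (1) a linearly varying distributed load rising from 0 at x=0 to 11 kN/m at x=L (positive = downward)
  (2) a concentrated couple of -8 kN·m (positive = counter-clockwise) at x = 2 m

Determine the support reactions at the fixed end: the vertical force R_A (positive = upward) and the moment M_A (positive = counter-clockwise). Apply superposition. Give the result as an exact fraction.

R_A = 22 kN, M_A = 200/3 kN·m

Load 1 — triangular load w₀=11 kN/m (0→w₀ over full span):
  R_A = w₀L/2 = 11·4/2 = 22 kN
  M_A = w₀L²/3 = 11·4²/3 = 176/3 kN·m
Load 2 — applied couple M₀=-8 kN·m at a=2 m (b=L-a=2):
  R_A = 0 kN
  M_A = -M₀ = -(-8) = 8 kN·m
Superposition: R_A = 22 kN, M_A = 200/3 kN·m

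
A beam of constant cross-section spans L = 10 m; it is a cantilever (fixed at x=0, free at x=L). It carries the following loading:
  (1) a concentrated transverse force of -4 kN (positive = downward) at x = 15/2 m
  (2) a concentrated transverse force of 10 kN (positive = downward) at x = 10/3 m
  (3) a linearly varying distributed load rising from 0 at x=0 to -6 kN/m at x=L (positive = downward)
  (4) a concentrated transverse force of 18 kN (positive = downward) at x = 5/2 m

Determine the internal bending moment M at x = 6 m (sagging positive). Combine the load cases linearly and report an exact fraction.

M(6) = 238/5 kN·m

Load 1 — point force P=-4 kN at a=15/2 m (b=L-a=5/2):
  M_1 = -P(a-x)  [x≤a] = -(-4)·((15/2)-6) = 6 kN·m
Load 2 — point force P=10 kN at a=10/3 m (b=L-a=20/3):
  M_2 = 0  [x>a] = 0 kN·m
Load 3 — triangular load w₀=-6 kN/m (0→w₀ over full span):
  M_3 = w₀Lx/2 - w₀L²/3 - w₀x³/(6L) = (-6)·10·6/2 - (-6)·10²/3 - (-6)·6³/(6·10) = 208/5 kN·m
Load 4 — point force P=18 kN at a=5/2 m (b=L-a=15/2):
  M_4 = 0  [x>a] = 0 kN·m
Superposition: M = Σ M_i = 238/5 kN·m ≈ 47.600000 kN·m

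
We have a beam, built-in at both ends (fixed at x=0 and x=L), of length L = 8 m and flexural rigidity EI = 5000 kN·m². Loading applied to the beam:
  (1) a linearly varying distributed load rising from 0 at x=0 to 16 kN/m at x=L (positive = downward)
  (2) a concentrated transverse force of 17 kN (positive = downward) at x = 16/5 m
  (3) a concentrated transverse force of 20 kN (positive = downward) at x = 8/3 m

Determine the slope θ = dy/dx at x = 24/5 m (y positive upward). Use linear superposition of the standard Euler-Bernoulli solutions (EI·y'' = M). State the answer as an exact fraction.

θ(24/5) = 125248/17578125 rad

Load 1 — triangular load w₀=16 kN/m (0→w₀ over full span):
  θ_1 = -w₀(2x(L-x)(L-2x)(x+2L)+x²(L-x)²)/(120LEI) = -16·(2·(24/5)·(8-(24/5))·(8-2·(24/5))·((24/5)+2·8)+(24/5)²·(8-(24/5))²)/(120·8·5000) = 1024/390625 rad
Load 2 — point force P=17 kN at a=16/5 m (b=L-a=24/5):
  θ_2 = Pa²(L-x)(2bL-(3b+a)(L-x))/(2L³EI)  [x>a] = 17·(16/5)²·(8-(24/5))·(2·(24/5)·8-(3·(24/5)+(16/5))·(8-(24/5)))/(2·8³·5000) = 4352/1953125 rad
Load 3 — point force P=20 kN at a=8/3 m (b=L-a=16/3):
  θ_3 = Pa²(L-x)(2bL-(3b+a)(L-x))/(2L³EI)  [x>a] = 20·(8/3)²·(8-(24/5))·(2·(16/3)·8-(3·(16/3)+(8/3))·(8-(24/5)))/(2·8³·5000) = 64/28125 rad
Superposition: θ = Σ θ_i = 125248/17578125 rad ≈ 0.007125 rad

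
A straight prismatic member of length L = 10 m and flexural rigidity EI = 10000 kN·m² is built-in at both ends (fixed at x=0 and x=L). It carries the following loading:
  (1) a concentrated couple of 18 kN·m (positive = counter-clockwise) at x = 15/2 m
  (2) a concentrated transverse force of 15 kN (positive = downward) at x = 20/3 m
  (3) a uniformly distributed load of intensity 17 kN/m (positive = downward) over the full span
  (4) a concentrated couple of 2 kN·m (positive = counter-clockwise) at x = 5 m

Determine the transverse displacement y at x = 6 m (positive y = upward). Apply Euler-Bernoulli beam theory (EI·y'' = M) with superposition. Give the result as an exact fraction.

y(6) = -9911/200000 m

Load 1 — applied couple M₀=18 kN·m at a=15/2 m (b=L-a=5/2):
  y_1 = (R_Ax³/6 - M_Ax²/2)/EI  [x≤a] with R_A=81/40, M_A=45/8 = ((81/40)·6³/6 - (45/8)·6²/2)/10000 = -567/200000 m
Load 2 — point force P=15 kN at a=20/3 m (b=L-a=10/3):
  y_2 = -Pb²x²(3aL-(3a+b)x)/(6L³EI)  [x≤a] = -15·(10/3)²·6²·(3·(20/3)·10-(3·(20/3)+(10/3))·6)/(6·10³·10000) = -3/500 m
Load 3 — uniform load w=17 kN/m over full span:
  y_3 = -wx²(L-x)²/(24EI) = -17·6²·(10-6)²/(24·10000) = -51/1250 m
Load 4 — applied couple M₀=2 kN·m at a=5 m (b=L-a=5):
  y_4 = (R_Ax³/6 - M_Ax²/2 - M₀(x-a)²/2)/EI  [x>a] with R_A=3/10, M_A=1/2 = ((3/10)·6³/6 - (1/2)·6²/2 - 2·(6-5)²/2)/10000 = 1/12500 m
Superposition: y = Σ y_i = -9911/200000 m ≈ -0.049555 m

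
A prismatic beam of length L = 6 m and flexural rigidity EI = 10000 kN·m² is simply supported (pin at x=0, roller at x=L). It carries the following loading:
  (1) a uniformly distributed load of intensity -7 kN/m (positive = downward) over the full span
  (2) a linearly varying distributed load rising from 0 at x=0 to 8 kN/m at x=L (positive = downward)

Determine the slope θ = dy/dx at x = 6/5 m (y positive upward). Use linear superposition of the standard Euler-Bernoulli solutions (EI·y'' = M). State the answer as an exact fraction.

Load 1 — uniform load w=-7 kN/m over full span:
  θ_1 = -w(L³-6Lx²+4x³)/(24EI) = -(-7)·(6³-6·6·(6/5)²+4·(6/5)³)/(24·10000) = 6237/1250000 rad
Load 2 — triangular load w₀=8 kN/m (0→w₀ over full span):
  θ_2 = -w₀(7L⁴-30L²x²+15x⁴)/(360LEI) = -8·(7·6⁴-30·6²·(6/5)²+15·(6/5)⁴)/(360·6·10000) = -1092/390625 rad
Superposition: θ = Σ θ_i = 13713/6250000 rad ≈ 0.002194 rad

θ(6/5) = 13713/6250000 rad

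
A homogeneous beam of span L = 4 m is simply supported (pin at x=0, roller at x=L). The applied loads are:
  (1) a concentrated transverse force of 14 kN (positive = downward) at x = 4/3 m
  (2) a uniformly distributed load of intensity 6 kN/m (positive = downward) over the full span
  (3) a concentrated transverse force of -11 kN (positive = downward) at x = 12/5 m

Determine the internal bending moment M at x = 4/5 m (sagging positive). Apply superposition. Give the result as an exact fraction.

Load 1 — point force P=14 kN at a=4/3 m (b=L-a=8/3):
  M_1 = Pbx/L  [x≤a] = 14·(8/3)·(4/5)/4 = 112/15 kN·m
Load 2 — uniform load w=6 kN/m over full span:
  M_2 = wx(L-x)/2 = 6·(4/5)·(4-(4/5))/2 = 192/25 kN·m
Load 3 — point force P=-11 kN at a=12/5 m (b=L-a=8/5):
  M_3 = Pbx/L  [x≤a] = (-11)·(8/5)·(4/5)/4 = -88/25 kN·m
Superposition: M = Σ M_i = 872/75 kN·m ≈ 11.626667 kN·m

M(4/5) = 872/75 kN·m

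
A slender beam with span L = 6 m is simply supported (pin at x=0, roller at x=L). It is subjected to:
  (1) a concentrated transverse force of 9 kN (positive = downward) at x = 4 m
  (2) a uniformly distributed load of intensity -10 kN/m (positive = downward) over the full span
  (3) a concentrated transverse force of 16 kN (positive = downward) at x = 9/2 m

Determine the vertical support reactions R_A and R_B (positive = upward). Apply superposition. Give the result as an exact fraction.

R_A = -23 kN, R_B = -12 kN

Load 1 — point force P=9 kN at a=4 m (b=L-a=2):
  R_A = Pb/L = 9·2/6 = 3 kN
  R_B = Pa/L = 9·4/6 = 6 kN
Load 2 — uniform load w=-10 kN/m over full span:
  R_A = wL/2 = (-10)·6/2 = -30 kN
  R_B = wL/2 = (-10)·6/2 = -30 kN
Load 3 — point force P=16 kN at a=9/2 m (b=L-a=3/2):
  R_A = Pb/L = 16·(3/2)/6 = 4 kN
  R_B = Pa/L = 16·(9/2)/6 = 12 kN
Superposition: R_A = -23 kN, R_B = -12 kN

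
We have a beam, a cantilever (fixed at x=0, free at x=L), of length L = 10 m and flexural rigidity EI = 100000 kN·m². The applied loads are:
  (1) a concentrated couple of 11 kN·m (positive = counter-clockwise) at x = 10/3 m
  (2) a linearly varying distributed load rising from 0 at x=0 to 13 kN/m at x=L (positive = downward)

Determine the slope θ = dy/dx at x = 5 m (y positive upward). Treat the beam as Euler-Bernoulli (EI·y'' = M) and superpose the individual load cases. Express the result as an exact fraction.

θ(5) = -12973/960000 rad

Load 1 — applied couple M₀=11 kN·m at a=10/3 m (b=L-a=20/3):
  θ_1 = M₀a/EI  [x>a] = 11·(10/3)/100000 = 11/30000 rad
Load 2 — triangular load w₀=13 kN/m (0→w₀ over full span):
  θ_2 = (w₀Lx²/4-w₀L²x/3-w₀x⁴/(24L))/EI = (13·10·5²/4-13·10²·5/3-13·5⁴/(24·10))/100000 = -533/38400 rad
Superposition: θ = Σ θ_i = -12973/960000 rad ≈ -0.013514 rad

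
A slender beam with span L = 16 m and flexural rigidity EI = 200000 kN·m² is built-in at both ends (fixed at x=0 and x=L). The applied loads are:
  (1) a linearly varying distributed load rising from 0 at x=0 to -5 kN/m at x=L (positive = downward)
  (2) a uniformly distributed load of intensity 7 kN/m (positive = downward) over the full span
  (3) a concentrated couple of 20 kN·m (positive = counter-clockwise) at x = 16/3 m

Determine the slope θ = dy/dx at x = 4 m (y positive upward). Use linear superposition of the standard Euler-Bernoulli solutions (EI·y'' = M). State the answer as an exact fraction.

θ(4) = -199/300000 rad

Load 1 — triangular load w₀=-5 kN/m (0→w₀ over full span):
  θ_1 = -w₀(2x(L-x)(L-2x)(x+2L)+x²(L-x)²)/(120LEI) = -(-5)·(2·4·(16-4)·(16-2·4)·(4+2·16)+4²·(16-4)²)/(120·16·200000) = 39/100000 rad
Load 2 — uniform load w=7 kN/m over full span:
  θ_2 = -wx(L-x)(L-2x)/(12EI) = -7·4·(16-4)·(16-2·4)/(12·200000) = -7/6250 rad
Load 3 — applied couple M₀=20 kN·m at a=16/3 m (b=L-a=32/3):
  θ_3 = (R_Ax²/2 - M_Ax)/EI  [x≤a] with R_A=5/3, M_A=0 = ((5/3)·4²/2 - 0·4)/200000 = 1/15000 rad
Superposition: θ = Σ θ_i = -199/300000 rad ≈ -0.000663 rad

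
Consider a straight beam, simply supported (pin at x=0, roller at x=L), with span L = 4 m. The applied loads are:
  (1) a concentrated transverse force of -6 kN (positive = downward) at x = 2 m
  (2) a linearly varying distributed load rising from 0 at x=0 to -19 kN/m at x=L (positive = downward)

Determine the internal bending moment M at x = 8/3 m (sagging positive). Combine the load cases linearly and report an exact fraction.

Load 1 — point force P=-6 kN at a=2 m (b=L-a=2):
  M_1 = Pa(L-x)/L  [x>a] = (-6)·2·(4-(8/3))/4 = -4 kN·m
Load 2 — triangular load w₀=-19 kN/m (0→w₀ over full span):
  M_2 = w₀Lx/6 - w₀x³/(6L) = (-19)·4·(8/3)/6 - (-19)·(8/3)³/(6·4) = -1520/81 kN·m
Superposition: M = Σ M_i = -1844/81 kN·m ≈ -22.765432 kN·m

M(8/3) = -1844/81 kN·m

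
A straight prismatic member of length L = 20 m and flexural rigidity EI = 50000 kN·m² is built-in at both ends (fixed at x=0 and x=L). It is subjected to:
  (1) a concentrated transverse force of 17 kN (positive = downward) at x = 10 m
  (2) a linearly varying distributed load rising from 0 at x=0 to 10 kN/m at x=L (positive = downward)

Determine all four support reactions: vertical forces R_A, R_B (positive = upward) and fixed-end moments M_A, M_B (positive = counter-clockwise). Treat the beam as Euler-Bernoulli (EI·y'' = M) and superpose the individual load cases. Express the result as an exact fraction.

Load 1 — point force P=17 kN at a=10 m (b=L-a=10):
  R_A = Pb²(3a+b)/L³ = 17·10²·(3·10+10)/20³ = 17/2 kN
  M_A = Pab²/L² = 17·10·10²/20² = 85/2 kN·m
  R_B = Pa²(a+3b)/L³ = 17·10²·(10+3·10)/20³ = 17/2 kN
  M_B = -Pa²b/L² = -17·10²·10/20² = -85/2 kN·m
Load 2 — triangular load w₀=10 kN/m (0→w₀ over full span):
  R_A = 3w₀L/20 = 3·10·20/20 = 30 kN
  M_A = w₀L²/30 = 10·20²/30 = 400/3 kN·m
  R_B = 7w₀L/20 = 7·10·20/20 = 70 kN
  M_B = -w₀L²/20 = -10·20²/20 = -200 kN·m
Superposition: R_A = 77/2 kN, M_A = 1055/6 kN·m, R_B = 157/2 kN, M_B = -485/2 kN·m

R_A = 77/2 kN, M_A = 1055/6 kN·m, R_B = 157/2 kN, M_B = -485/2 kN·m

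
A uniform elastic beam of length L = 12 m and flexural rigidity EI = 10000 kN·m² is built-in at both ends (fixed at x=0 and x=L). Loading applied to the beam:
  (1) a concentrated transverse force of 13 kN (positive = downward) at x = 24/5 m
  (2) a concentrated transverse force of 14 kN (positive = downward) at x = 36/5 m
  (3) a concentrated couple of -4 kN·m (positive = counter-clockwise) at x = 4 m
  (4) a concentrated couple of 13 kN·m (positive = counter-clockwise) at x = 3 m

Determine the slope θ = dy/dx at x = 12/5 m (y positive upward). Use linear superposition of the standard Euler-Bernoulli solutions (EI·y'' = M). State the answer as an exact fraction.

θ(12/5) = -72011/15625000 rad

Load 1 — point force P=13 kN at a=24/5 m (b=L-a=36/5):
  θ_1 = -Pb²x(2aL-(3a+b)x)/(2L³EI)  [x≤a] = -13·(36/5)²·(12/5)·(2·(24/5)·12-(3·(24/5)+(36/5))·(12/5))/(2·12³·10000) = -11583/3906250 rad
Load 2 — point force P=14 kN at a=36/5 m (b=L-a=24/5):
  θ_2 = -Pb²x(2aL-(3a+b)x)/(2L³EI)  [x≤a] = -14·(24/5)²·(12/5)·(2·(36/5)·12-(3·(36/5)+(24/5))·(12/5))/(2·12³·10000) = -4788/1953125 rad
Load 3 — applied couple M₀=-4 kN·m at a=4 m (b=L-a=8):
  θ_3 = (R_Ax²/2 - M_Ax)/EI  [x≤a] with R_A=-4/9, M_A=0 = ((-4/9)·(12/5)²/2 - 0·(12/5))/10000 = -2/15625 rad
Load 4 — applied couple M₀=13 kN·m at a=3 m (b=L-a=9):
  θ_4 = (R_Ax²/2 - M_Ax)/EI  [x≤a] with R_A=39/32, M_A=-39/16 = ((39/32)·(12/5)²/2 - (-39/16)·(12/5))/10000 = 117/125000 rad
Superposition: θ = Σ θ_i = -72011/15625000 rad ≈ -0.004609 rad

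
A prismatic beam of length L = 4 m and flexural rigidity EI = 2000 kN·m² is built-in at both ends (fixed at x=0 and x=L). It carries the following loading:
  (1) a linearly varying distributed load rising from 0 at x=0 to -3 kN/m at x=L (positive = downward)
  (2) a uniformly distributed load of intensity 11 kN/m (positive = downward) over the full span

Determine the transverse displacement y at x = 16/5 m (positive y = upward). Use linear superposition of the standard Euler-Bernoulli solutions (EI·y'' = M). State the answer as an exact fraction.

Load 1 — triangular load w₀=-3 kN/m (0→w₀ over full span):
  y_1 = -w₀x²(L-x)²(x+2L)/(120LEI) = -(-3)·(16/5)²·(4-(16/5))²·((16/5)+2·4)/(120·4·2000) = 448/1953125 m
Load 2 — uniform load w=11 kN/m over full span:
  y_2 = -wx²(L-x)²/(24EI) = -11·(16/5)²·(4-(16/5))²/(24·2000) = -352/234375 m
Superposition: y = Σ y_i = -7456/5859375 m ≈ -0.001272 m

y(16/5) = -7456/5859375 m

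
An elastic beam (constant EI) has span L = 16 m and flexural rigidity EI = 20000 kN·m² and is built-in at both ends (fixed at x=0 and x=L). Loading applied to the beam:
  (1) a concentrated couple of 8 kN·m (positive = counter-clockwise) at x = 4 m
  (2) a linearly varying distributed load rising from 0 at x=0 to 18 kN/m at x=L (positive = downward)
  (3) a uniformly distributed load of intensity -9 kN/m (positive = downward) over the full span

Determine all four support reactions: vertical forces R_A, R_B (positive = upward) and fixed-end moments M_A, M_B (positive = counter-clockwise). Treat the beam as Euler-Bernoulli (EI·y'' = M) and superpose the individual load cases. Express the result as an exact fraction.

Load 1 — applied couple M₀=8 kN·m at a=4 m (b=L-a=12):
  R_A = 6M₀ab/L³ = 6·8·4·12/16³ = 9/16 kN
  M_A = M₀b(2a-b)/L² = 8·12·(2·4-12)/16² = -3/2 kN·m
  R_B = -6M₀ab/L³ = -6·8·4·12/16³ = -9/16 kN
  M_B = M₀a(2b-a)/L² = 8·4·(2·12-4)/16² = 5/2 kN·m
Load 2 — triangular load w₀=18 kN/m (0→w₀ over full span):
  R_A = 3w₀L/20 = 3·18·16/20 = 216/5 kN
  M_A = w₀L²/30 = 18·16²/30 = 768/5 kN·m
  R_B = 7w₀L/20 = 7·18·16/20 = 504/5 kN
  M_B = -w₀L²/20 = -18·16²/20 = -1152/5 kN·m
Load 3 — uniform load w=-9 kN/m over full span:
  R_A = wL/2 = (-9)·16/2 = -72 kN
  M_A = wL²/12 = (-9)·16²/12 = -192 kN·m
  R_B = wL/2 = (-9)·16/2 = -72 kN
  M_B = -wL²/12 = -(-9)·16²/12 = 192 kN·m
Superposition: R_A = -2259/80 kN, M_A = -399/10 kN·m, R_B = 2259/80 kN, M_B = -359/10 kN·m

R_A = -2259/80 kN, M_A = -399/10 kN·m, R_B = 2259/80 kN, M_B = -359/10 kN·m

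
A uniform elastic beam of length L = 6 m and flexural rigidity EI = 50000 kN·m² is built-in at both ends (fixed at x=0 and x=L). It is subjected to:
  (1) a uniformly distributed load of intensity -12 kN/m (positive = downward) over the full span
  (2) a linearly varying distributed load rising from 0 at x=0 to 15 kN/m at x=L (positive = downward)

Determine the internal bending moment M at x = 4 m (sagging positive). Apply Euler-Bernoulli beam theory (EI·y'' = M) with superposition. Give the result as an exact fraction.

Load 1 — uniform load w=-12 kN/m over full span:
  M_1 = wLx/2 - wL²/12 - wx²/2 = (-12)·6·4/2 - (-12)·6²/12 - (-12)·4²/2 = -12 kN·m
Load 2 — triangular load w₀=15 kN/m (0→w₀ over full span):
  M_2 = 3w₀Lx/20 - w₀L²/30 - w₀x³/(6L) = 3·15·6·4/20 - 15·6²/30 - 15·4³/(6·6) = 28/3 kN·m
Superposition: M = Σ M_i = -8/3 kN·m ≈ -2.666667 kN·m

M(4) = -8/3 kN·m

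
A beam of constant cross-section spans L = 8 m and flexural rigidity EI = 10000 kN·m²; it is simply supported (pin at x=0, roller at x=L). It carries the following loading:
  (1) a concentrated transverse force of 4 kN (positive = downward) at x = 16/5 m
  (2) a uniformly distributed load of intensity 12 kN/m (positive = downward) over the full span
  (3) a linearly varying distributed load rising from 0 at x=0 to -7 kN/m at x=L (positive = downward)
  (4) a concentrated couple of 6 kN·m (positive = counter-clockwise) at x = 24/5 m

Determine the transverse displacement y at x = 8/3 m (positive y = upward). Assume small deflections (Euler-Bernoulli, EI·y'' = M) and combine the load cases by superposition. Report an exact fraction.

y(8/3) = -2527312/56953125 m

Load 1 — point force P=4 kN at a=16/5 m (b=L-a=24/5):
  y_1 = -Pbx(L²-b²-x²)/(6LEI)  [x≤a] = -4·(24/5)·(8/3)·(8²-(24/5)²-(8/3)²)/(6·8·10000) = -7616/2109375 m
Load 2 — uniform load w=12 kN/m over full span:
  y_2 = -wx(L³-2Lx²+x³)/(24EI) = -12·(8/3)·(8³-2·8·(8/3)²+(8/3)³)/(24·10000) = -2816/50625 m
Load 3 — triangular load w₀=-7 kN/m (0→w₀ over full span):
  y_3 = -w₀x(7L⁴-10L²x²+3x⁴)/(360LEI) = -(-7)·(8/3)·(7·8⁴-10·8²·(8/3)²+3·(8/3)⁴)/(360·8·10000) = 7168/455625 m
Load 4 — applied couple M₀=6 kN·m at a=24/5 m (b=L-a=16/5):
  y_4 = (M₀x³/(6L)+C₁x)/EI  [x≤a] with C₁=M₀(3b²-L²)/(6L)=-104/25 = (6·(8/3)³/(6·8)+(-104/25)·(8/3))/10000 = -368/421875 m
Superposition: y = Σ y_i = -2527312/56953125 m ≈ -0.044375 m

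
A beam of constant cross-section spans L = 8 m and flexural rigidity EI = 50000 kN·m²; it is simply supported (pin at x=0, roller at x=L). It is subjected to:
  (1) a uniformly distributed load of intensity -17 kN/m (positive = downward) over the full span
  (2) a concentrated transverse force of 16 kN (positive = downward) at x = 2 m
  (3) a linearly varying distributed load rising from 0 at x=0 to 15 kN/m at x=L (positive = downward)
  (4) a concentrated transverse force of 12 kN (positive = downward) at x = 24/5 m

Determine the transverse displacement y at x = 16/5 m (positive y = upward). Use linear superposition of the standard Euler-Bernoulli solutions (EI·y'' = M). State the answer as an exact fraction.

y(16/5) = 50756/9765625 m

Load 1 — uniform load w=-17 kN/m over full span:
  y_1 = -wx(L³-2Lx²+x³)/(24EI) = -(-17)·(16/5)·(8³-2·8·(16/5)²+(16/5)³)/(24·50000) = 33728/1953125 m
Load 2 — point force P=16 kN at a=2 m (b=L-a=6):
  y_2 = -Pa(L-x)(2Lx-a²-x²)/(6LEI)  [x>a] = -16·2·(8-(16/5))·(2·8·(16/5)-2²-(16/5)²)/(6·8·50000) = -924/390625 m
Load 3 — triangular load w₀=15 kN/m (0→w₀ over full span):
  y_3 = -w₀x(7L⁴-10L²x²+3x⁴)/(360LEI) = -15·(16/5)·(7·8⁴-10·8²·(16/5)²+3·(16/5)⁴)/(360·8·50000) = -73024/9765625 m
Load 4 — point force P=12 kN at a=24/5 m (b=L-a=16/5):
  y_4 = -Pbx(L²-b²-x²)/(6LEI)  [x≤a] = -12·(16/5)·(16/5)·(8²-(16/5)²-(16/5)²)/(6·8·50000) = -4352/1953125 m
Superposition: y = Σ y_i = 50756/9765625 m ≈ 0.005197 m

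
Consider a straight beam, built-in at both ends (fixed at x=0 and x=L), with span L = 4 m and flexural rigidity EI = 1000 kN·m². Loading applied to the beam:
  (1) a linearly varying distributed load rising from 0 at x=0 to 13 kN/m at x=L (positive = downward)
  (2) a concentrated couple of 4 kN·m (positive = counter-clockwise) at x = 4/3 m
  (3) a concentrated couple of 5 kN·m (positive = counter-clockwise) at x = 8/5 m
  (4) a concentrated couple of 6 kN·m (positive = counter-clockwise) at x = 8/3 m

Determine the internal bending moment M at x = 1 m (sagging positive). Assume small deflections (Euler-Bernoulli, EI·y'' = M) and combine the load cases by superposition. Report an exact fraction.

Load 1 — triangular load w₀=13 kN/m (0→w₀ over full span):
  M_1 = 3w₀Lx/20 - w₀L²/30 - w₀x³/(6L) = 3·13·4·1/20 - 13·4²/30 - 13·1³/(6·4) = 13/40 kN·m
Load 2 — applied couple M₀=4 kN·m at a=4/3 m (b=L-a=8/3):
  M_2 = R_Ax - M_A  [x≤a] with R_A=4/3, M_A=0 = (4/3)·1 - 0 = 4/3 kN·m
Load 3 — applied couple M₀=5 kN·m at a=8/5 m (b=L-a=12/5):
  M_3 = R_Ax - M_A  [x≤a] with R_A=9/5, M_A=3/5 = (9/5)·1 - (3/5) = 6/5 kN·m
Load 4 — applied couple M₀=6 kN·m at a=8/3 m (b=L-a=4/3):
  M_4 = R_Ax - M_A  [x≤a] with R_A=2, M_A=2 = 2·1 - 2 = 0 kN·m
Superposition: M = Σ M_i = 343/120 kN·m ≈ 2.858333 kN·m

M(1) = 343/120 kN·m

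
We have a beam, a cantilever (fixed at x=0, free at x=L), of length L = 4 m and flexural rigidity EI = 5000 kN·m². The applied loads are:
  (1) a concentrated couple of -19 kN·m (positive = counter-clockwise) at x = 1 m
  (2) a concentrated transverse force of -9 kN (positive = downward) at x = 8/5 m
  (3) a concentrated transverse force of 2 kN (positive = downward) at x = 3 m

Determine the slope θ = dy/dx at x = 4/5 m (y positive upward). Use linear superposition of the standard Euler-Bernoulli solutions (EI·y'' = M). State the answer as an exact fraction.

Load 1 — applied couple M₀=-19 kN·m at a=1 m (b=L-a=3):
  θ_1 = M₀x/EI  [x≤a] = (-19)·(4/5)/5000 = -19/6250 rad
Load 2 — point force P=-9 kN at a=8/5 m (b=L-a=12/5):
  θ_2 = -Px(2a-x)/(2EI)  [x≤a] = -(-9)·(4/5)·(2·(8/5)-(4/5))/(2·5000) = 27/15625 rad
Load 3 — point force P=2 kN at a=3 m (b=L-a=1):
  θ_3 = -Px(2a-x)/(2EI)  [x≤a] = -2·(4/5)·(2·3-(4/5))/(2·5000) = -13/15625 rad
Superposition: θ = Σ θ_i = -67/31250 rad ≈ -0.002144 rad

θ(4/5) = -67/31250 rad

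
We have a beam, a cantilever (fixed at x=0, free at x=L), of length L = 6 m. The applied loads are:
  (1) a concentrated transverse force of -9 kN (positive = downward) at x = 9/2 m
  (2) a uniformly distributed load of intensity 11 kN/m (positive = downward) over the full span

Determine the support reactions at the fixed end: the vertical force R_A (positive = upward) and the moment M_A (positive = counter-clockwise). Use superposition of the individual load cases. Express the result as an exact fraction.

Load 1 — point force P=-9 kN at a=9/2 m (b=L-a=3/2):
  R_A = P = (-9) = -9 kN
  M_A = Pa = (-9)·(9/2) = -81/2 kN·m
Load 2 — uniform load w=11 kN/m over full span:
  R_A = wL = 11·6 = 66 kN
  M_A = wL²/2 = 11·6²/2 = 198 kN·m
Superposition: R_A = 57 kN, M_A = 315/2 kN·m

R_A = 57 kN, M_A = 315/2 kN·m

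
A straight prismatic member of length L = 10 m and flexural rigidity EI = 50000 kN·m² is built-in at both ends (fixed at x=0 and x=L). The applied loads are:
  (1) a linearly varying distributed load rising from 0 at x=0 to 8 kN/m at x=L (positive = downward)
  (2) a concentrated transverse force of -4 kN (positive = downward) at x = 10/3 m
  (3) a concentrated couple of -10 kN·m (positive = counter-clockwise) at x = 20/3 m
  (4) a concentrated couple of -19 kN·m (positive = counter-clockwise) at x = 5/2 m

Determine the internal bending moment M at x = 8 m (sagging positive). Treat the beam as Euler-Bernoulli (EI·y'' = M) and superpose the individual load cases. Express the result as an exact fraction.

Load 1 — triangular load w₀=8 kN/m (0→w₀ over full span):
  M_1 = 3w₀Lx/20 - w₀L²/30 - w₀x³/(6L) = 3·8·10·8/20 - 8·10²/30 - 8·8³/(6·10) = 16/15 kN·m
Load 2 — point force P=-4 kN at a=10/3 m (b=L-a=20/3):
  M_2 = Pa²(a+3b)(L-x)/L³ - Pa²b/L²  [x>a] = (-4)·(10/3)²·((10/3)+3·(20/3))·(10-8)/10³ - (-4)·(10/3)²·(20/3)/10² = 8/9 kN·m
Load 3 — applied couple M₀=-10 kN·m at a=20/3 m (b=L-a=10/3):
  M_3 = R_Ax - M_A - M₀  [x>a] with R_A=-4/3, M_A=-10/3 = (-4/3)·8 - (-10/3) - (-10) = 8/3 kN·m
Load 4 — applied couple M₀=-19 kN·m at a=5/2 m (b=L-a=15/2):
  M_4 = R_Ax - M_A - M₀  [x>a] with R_A=-171/80, M_A=57/16 = (-171/80)·8 - (57/16) - (-19) = -133/80 kN·m
Superposition: M = Σ M_i = 2131/720 kN·m ≈ 2.959722 kN·m

M(8) = 2131/720 kN·m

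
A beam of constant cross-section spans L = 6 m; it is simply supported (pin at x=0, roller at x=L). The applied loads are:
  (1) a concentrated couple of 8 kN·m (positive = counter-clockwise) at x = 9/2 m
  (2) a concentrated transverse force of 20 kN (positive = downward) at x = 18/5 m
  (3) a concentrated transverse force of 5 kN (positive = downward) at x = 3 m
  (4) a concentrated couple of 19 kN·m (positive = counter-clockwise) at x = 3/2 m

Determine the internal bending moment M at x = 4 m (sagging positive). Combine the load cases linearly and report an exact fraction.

M(4) = 28 kN·m

Load 1 — applied couple M₀=8 kN·m at a=9/2 m (b=L-a=3/2):
  M_1 = M₀x/L  [x≤a] = 8·4/6 = 16/3 kN·m
Load 2 — point force P=20 kN at a=18/5 m (b=L-a=12/5):
  M_2 = Pa(L-x)/L  [x>a] = 20·(18/5)·(6-4)/6 = 24 kN·m
Load 3 — point force P=5 kN at a=3 m (b=L-a=3):
  M_3 = Pa(L-x)/L  [x>a] = 5·3·(6-4)/6 = 5 kN·m
Load 4 — applied couple M₀=19 kN·m at a=3/2 m (b=L-a=9/2):
  M_4 = M₀x/L - M₀  [x>a] = 19·4/6 - 19 = -19/3 kN·m
Superposition: M = Σ M_i = 28 kN·m ≈ 28.000000 kN·m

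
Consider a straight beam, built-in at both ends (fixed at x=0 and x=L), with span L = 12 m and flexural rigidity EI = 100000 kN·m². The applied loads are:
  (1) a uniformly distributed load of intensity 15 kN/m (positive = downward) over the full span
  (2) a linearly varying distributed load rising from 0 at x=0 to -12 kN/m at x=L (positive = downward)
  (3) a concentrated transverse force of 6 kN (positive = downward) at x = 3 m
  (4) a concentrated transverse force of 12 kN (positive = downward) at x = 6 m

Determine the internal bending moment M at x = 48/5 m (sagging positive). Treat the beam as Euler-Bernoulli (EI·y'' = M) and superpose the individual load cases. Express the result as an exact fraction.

M(48/5) = -14229/1000 kN·m

Load 1 — uniform load w=15 kN/m over full span:
  M_1 = wLx/2 - wL²/12 - wx²/2 = 15·12·(48/5)/2 - 15·12²/12 - 15·(48/5)²/2 = -36/5 kN·m
Load 2 — triangular load w₀=-12 kN/m (0→w₀ over full span):
  M_2 = 3w₀Lx/20 - w₀L²/30 - w₀x³/(6L) = 3·(-12)·12·(48/5)/20 - (-12)·12²/30 - (-12)·(48/5)³/(6·12) = -288/125 kN·m
Load 3 — point force P=6 kN at a=3 m (b=L-a=9):
  M_3 = Pa²(a+3b)(L-x)/L³ - Pa²b/L²  [x>a] = 6·3²·(3+3·9)·(12-(48/5))/12³ - 6·3²·9/12² = -9/8 kN·m
Load 4 — point force P=12 kN at a=6 m (b=L-a=6):
  M_4 = Pa²(a+3b)(L-x)/L³ - Pa²b/L²  [x>a] = 12·6²·(6+3·6)·(12-(48/5))/12³ - 12·6²·6/12² = -18/5 kN·m
Superposition: M = Σ M_i = -14229/1000 kN·m ≈ -14.229000 kN·m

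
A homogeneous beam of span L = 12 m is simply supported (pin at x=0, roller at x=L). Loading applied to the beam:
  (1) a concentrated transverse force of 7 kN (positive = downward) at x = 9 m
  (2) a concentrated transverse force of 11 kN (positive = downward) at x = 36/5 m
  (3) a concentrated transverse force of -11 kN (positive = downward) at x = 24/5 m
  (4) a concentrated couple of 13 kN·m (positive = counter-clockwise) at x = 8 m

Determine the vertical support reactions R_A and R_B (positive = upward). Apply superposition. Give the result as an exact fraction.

Load 1 — point force P=7 kN at a=9 m (b=L-a=3):
  R_A = Pb/L = 7·3/12 = 7/4 kN
  R_B = Pa/L = 7·9/12 = 21/4 kN
Load 2 — point force P=11 kN at a=36/5 m (b=L-a=24/5):
  R_A = Pb/L = 11·(24/5)/12 = 22/5 kN
  R_B = Pa/L = 11·(36/5)/12 = 33/5 kN
Load 3 — point force P=-11 kN at a=24/5 m (b=L-a=36/5):
  R_A = Pb/L = (-11)·(36/5)/12 = -33/5 kN
  R_B = Pa/L = (-11)·(24/5)/12 = -22/5 kN
Load 4 — applied couple M₀=13 kN·m at a=8 m (b=L-a=4):
  R_A = M₀/L = 13/12 kN
  R_B = -M₀/L = -13/12 kN
Superposition: R_A = 19/30 kN, R_B = 191/30 kN

R_A = 19/30 kN, R_B = 191/30 kN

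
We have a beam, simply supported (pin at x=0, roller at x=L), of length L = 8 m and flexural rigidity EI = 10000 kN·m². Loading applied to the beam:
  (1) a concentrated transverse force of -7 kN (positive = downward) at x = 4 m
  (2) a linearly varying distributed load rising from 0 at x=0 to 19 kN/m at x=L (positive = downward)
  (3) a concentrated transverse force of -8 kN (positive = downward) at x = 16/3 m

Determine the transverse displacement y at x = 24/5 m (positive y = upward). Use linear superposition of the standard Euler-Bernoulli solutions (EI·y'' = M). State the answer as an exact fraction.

y(24/5) = -9195196/263671875 m

Load 1 — point force P=-7 kN at a=4 m (b=L-a=4):
  y_1 = -Pa(L-x)(2Lx-a²-x²)/(6LEI)  [x>a] = -(-7)·4·(8-(24/5))·(2·8·(24/5)-4²-(24/5)²)/(6·8·10000) = 1652/234375 m
Load 2 — triangular load w₀=19 kN/m (0→w₀ over full span):
  y_2 = -w₀x(7L⁴-10L²x²+3x⁴)/(360LEI) = -19·(24/5)·(7·8⁴-10·8²·(24/5)²+3·(24/5)⁴)/(360·8·10000) = -1439744/29296875 m
Load 3 — point force P=-8 kN at a=16/3 m (b=L-a=8/3):
  y_3 = -Pbx(L²-b²-x²)/(6LEI)  [x≤a] = -(-8)·(8/3)·(24/5)·(8²-(8/3)²-(24/5)²)/(6·8·10000) = 15232/2109375 m
Superposition: y = Σ y_i = -9195196/263671875 m ≈ -0.034874 m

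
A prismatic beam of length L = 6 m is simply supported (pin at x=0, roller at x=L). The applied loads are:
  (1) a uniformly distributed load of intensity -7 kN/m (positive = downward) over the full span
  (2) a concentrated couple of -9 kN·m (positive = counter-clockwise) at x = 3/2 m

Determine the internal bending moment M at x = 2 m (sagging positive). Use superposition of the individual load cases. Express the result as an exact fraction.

M(2) = -22 kN·m

Load 1 — uniform load w=-7 kN/m over full span:
  M_1 = wx(L-x)/2 = (-7)·2·(6-2)/2 = -28 kN·m
Load 2 — applied couple M₀=-9 kN·m at a=3/2 m (b=L-a=9/2):
  M_2 = M₀x/L - M₀  [x>a] = (-9)·2/6 - (-9) = 6 kN·m
Superposition: M = Σ M_i = -22 kN·m ≈ -22.000000 kN·m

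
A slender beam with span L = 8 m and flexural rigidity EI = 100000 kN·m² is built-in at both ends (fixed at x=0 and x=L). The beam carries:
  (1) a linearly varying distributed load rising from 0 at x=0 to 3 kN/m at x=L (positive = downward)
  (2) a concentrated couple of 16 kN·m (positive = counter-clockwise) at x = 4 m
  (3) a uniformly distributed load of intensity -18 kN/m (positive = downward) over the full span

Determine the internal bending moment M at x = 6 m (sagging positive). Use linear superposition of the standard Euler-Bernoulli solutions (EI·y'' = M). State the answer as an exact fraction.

Load 1 — triangular load w₀=3 kN/m (0→w₀ over full span):
  M_1 = 3w₀Lx/20 - w₀L²/30 - w₀x³/(6L) = 3·3·8·6/20 - 3·8²/30 - 3·6³/(6·8) = 17/10 kN·m
Load 2 — applied couple M₀=16 kN·m at a=4 m (b=L-a=4):
  M_2 = R_Ax - M_A - M₀  [x>a] with R_A=3, M_A=4 = 3·6 - 4 - 16 = -2 kN·m
Load 3 — uniform load w=-18 kN/m over full span:
  M_3 = wLx/2 - wL²/12 - wx²/2 = (-18)·8·6/2 - (-18)·8²/12 - (-18)·6²/2 = -12 kN·m
Superposition: M = Σ M_i = -123/10 kN·m ≈ -12.300000 kN·m

M(6) = -123/10 kN·m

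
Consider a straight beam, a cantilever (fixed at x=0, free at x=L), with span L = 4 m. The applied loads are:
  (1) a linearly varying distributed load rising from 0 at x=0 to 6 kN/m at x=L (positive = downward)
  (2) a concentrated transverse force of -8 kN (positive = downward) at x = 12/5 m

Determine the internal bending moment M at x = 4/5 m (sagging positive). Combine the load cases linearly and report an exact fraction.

Load 1 — triangular load w₀=6 kN/m (0→w₀ over full span):
  M_1 = w₀Lx/2 - w₀L²/3 - w₀x³/(6L) = 6·4·(4/5)/2 - 6·4²/3 - 6·(4/5)³/(6·4) = -2816/125 kN·m
Load 2 — point force P=-8 kN at a=12/5 m (b=L-a=8/5):
  M_2 = -P(a-x)  [x≤a] = -(-8)·((12/5)-(4/5)) = 64/5 kN·m
Superposition: M = Σ M_i = -1216/125 kN·m ≈ -9.728000 kN·m

M(4/5) = -1216/125 kN·m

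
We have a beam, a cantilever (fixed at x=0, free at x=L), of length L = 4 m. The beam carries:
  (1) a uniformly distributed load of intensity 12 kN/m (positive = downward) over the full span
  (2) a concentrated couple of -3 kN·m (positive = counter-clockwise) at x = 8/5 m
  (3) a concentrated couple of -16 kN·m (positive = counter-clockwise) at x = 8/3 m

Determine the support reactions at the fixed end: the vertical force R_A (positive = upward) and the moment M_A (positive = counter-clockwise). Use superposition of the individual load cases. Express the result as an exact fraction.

R_A = 48 kN, M_A = 115 kN·m

Load 1 — uniform load w=12 kN/m over full span:
  R_A = wL = 12·4 = 48 kN
  M_A = wL²/2 = 12·4²/2 = 96 kN·m
Load 2 — applied couple M₀=-3 kN·m at a=8/5 m (b=L-a=12/5):
  R_A = 0 kN
  M_A = -M₀ = -(-3) = 3 kN·m
Load 3 — applied couple M₀=-16 kN·m at a=8/3 m (b=L-a=4/3):
  R_A = 0 kN
  M_A = -M₀ = -(-16) = 16 kN·m
Superposition: R_A = 48 kN, M_A = 115 kN·m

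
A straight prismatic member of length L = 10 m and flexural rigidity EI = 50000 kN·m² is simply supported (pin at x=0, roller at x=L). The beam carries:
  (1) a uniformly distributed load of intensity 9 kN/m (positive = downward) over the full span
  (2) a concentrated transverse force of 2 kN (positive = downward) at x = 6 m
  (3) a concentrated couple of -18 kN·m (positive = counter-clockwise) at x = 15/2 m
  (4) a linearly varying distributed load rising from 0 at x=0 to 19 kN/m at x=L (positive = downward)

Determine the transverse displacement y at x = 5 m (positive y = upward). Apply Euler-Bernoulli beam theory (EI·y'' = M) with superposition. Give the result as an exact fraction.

y(5) = -37821/800000 m

Load 1 — uniform load w=9 kN/m over full span:
  y_1 = -wx(L³-2Lx²+x³)/(24EI) = -9·5·(10³-2·10·5²+5³)/(24·50000) = -3/128 m
Load 2 — point force P=2 kN at a=6 m (b=L-a=4):
  y_2 = -Pbx(L²-b²-x²)/(6LEI)  [x≤a] = -2·4·5·(10²-4²-5²)/(6·10·50000) = -59/75000 m
Load 3 — applied couple M₀=-18 kN·m at a=15/2 m (b=L-a=5/2):
  y_3 = (M₀x³/(6L)+C₁x)/EI  [x≤a] with C₁=M₀(3b²-L²)/(6L)=195/8 = ((-18)·5³/(6·10)+(195/8)·5)/50000 = 27/16000 m
Load 4 — triangular load w₀=19 kN/m (0→w₀ over full span):
  y_4 = -w₀x(7L⁴-10L²x²+3x⁴)/(360LEI) = -19·5·(7·10⁴-10·10²·5²+3·5⁴)/(360·10·50000) = -19/768 m
Superposition: y = Σ y_i = -37821/800000 m ≈ -0.047276 m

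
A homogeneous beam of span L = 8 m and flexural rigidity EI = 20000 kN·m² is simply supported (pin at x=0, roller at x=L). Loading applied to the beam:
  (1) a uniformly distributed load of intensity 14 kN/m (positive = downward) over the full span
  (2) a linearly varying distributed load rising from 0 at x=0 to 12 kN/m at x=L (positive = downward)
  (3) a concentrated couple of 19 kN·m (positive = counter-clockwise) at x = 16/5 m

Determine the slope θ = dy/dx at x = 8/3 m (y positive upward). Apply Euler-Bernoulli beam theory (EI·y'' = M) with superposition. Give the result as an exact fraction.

θ(8/3) = -33593/3375000 rad

Load 1 — uniform load w=14 kN/m over full span:
  θ_1 = -w(L³-6Lx²+4x³)/(24EI) = -14·(8³-6·8·(8/3)²+4·(8/3)³)/(24·20000) = -364/50625 rad
Load 2 — triangular load w₀=12 kN/m (0→w₀ over full span):
  θ_2 = -w₀(7L⁴-30L²x²+15x⁴)/(360LEI) = -12·(7·8⁴-30·8²·(8/3)²+15·(8/3)⁴)/(360·8·20000) = -832/253125 rad
Load 3 — applied couple M₀=19 kN·m at a=16/5 m (b=L-a=24/5):
  θ_3 = (M₀x²/(2L)+C₁)/EI  [x≤a] with C₁=M₀(3b²-L²)/(6L)=152/75 = (19·(8/3)²/(2·8)+(152/75))/20000 = 589/1125000 rad
Superposition: θ = Σ θ_i = -33593/3375000 rad ≈ -0.009953 rad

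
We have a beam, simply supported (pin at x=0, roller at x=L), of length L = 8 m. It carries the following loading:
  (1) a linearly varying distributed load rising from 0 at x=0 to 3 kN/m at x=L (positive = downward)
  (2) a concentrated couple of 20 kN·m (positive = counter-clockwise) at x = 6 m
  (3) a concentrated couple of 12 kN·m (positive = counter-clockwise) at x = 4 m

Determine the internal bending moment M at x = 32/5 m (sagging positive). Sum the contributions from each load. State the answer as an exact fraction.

M(32/5) = 352/125 kN·m

Load 1 — triangular load w₀=3 kN/m (0→w₀ over full span):
  M_1 = w₀Lx/6 - w₀x³/(6L) = 3·8·(32/5)/6 - 3·(32/5)³/(6·8) = 1152/125 kN·m
Load 2 — applied couple M₀=20 kN·m at a=6 m (b=L-a=2):
  M_2 = M₀x/L - M₀  [x>a] = 20·(32/5)/8 - 20 = -4 kN·m
Load 3 — applied couple M₀=12 kN·m at a=4 m (b=L-a=4):
  M_3 = M₀x/L - M₀  [x>a] = 12·(32/5)/8 - 12 = -12/5 kN·m
Superposition: M = Σ M_i = 352/125 kN·m ≈ 2.816000 kN·m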